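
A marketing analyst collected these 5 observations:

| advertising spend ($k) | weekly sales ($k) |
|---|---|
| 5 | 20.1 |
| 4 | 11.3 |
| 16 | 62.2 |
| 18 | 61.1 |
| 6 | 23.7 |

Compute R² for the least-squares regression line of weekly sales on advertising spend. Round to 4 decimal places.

n = 5, Σx = 49, Σy = 178.4, Σxy = 2382.9, Σx² = 657, Σy² = 8695.44
Sxx = Σx² − (Σx)²/n = 657 − 480.2 = 176.8
Sxy = Σxy − (Σx)(Σy)/n = 2382.9 − 1748.32 = 634.58
Syy = Σy² − (Σy)²/n = 8695.44 − 6365.312 = 2330.128
R² = Sxy²/(Sxx·Syy) = (634.58)²/(176.8·2330.128) = 0.977486

0.9775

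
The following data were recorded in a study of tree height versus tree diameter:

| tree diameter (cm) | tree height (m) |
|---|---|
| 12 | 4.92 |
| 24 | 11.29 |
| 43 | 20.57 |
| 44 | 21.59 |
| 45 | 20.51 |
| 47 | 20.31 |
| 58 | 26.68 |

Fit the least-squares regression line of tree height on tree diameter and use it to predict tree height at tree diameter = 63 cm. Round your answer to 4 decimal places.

n = 7, Σx = 273, Σy = 125.87, Σxy = 5589.43, Σx² = 12103
Sxx = Σx² − (Σx)²/n = 12103 − 10647 = 1456
Sxy = Σxy − (Σx)(Σy)/n = 5589.43 − 4908.93 = 680.5
b = Sxy/Sxx = 680.5/1456 = 0.467376
a = ȳ − b·x̄ = 17.981429 − 0.467376·39 = -0.24625
ŷ(63) = a + b·63 = -0.24625 + 0.467376·63 = 29.198462

29.1985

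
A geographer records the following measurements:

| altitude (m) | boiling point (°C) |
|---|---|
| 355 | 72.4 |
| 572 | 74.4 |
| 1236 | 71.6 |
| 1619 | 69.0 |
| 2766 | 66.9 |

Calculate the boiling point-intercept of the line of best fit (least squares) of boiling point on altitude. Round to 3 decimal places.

74.591

n = 5, Σx = 6548, Σy = 354.3, Σxy = 453512.8, Σx² = 12252822
Sxx = Σx² − (Σx)²/n = 12252822 − 8575260.8 = 3677561.2
Sxy = Σxy − (Σx)(Σy)/n = 453512.8 − 463991.28 = -10478.48
b = Sxy/Sxx = -10478.48/3677561.2 = -0.002849
a = ȳ − b·x̄ = 70.86 − (-0.002849)·1309.6 = 74.591445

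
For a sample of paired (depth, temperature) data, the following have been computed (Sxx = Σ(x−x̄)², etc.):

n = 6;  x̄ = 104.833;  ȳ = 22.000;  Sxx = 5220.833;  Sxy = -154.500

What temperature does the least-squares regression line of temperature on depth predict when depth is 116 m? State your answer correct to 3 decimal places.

b = Sxy/Sxx = -154.5/5220.833 = -0.029593
a = ȳ − b·x̄ = 22 − (-0.029593)·104.833 = 25.102321
ŷ(116) = a + b·116 = 25.102321 + (-0.029593)·116 = 21.669535

21.670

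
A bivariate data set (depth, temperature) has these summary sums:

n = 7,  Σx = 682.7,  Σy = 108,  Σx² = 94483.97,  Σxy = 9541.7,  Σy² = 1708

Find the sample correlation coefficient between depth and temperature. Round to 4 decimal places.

Sxx = Σx² − (Σx)²/n = 94483.97 − 66582.755714 = 27901.214286
Sxy = Σxy − (Σx)(Σy)/n = 9541.7 − 10533.085714 = -991.385714
Syy = Σy² − (Σy)²/n = 1708 − 1666.285714 = 41.714286
r = Sxy/√(Sxx·Syy) = -991.385714/√(1163879.224490) = -991.385714/1078.832343 = -0.918943

-0.9189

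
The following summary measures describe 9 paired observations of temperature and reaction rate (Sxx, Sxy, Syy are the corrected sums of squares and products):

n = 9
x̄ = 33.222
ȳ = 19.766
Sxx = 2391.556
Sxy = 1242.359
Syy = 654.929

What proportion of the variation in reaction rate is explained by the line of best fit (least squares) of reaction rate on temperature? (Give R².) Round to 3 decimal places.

0.985

R² = Sxy²/(Sxx·Syy) = (1242.359)²/(2391.556·654.929) = 0.985416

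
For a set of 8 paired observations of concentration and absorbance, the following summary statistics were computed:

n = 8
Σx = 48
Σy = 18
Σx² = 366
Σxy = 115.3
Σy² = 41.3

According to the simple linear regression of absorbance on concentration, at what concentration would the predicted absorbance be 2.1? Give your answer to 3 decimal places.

Sxx = Σx² − (Σx)²/n = 366 − 288 = 78
Sxy = Σxy − (Σx)(Σy)/n = 115.3 − 108 = 7.3
b = Sxy/Sxx = 7.3/78 = 0.093590
a = ȳ − b·x̄ = 2.25 − 0.093590·6 = 1.688462
Set a + b·x = 2.1: x = (2.1 − 1.688462) / 0.093590 = 4.397260

4.397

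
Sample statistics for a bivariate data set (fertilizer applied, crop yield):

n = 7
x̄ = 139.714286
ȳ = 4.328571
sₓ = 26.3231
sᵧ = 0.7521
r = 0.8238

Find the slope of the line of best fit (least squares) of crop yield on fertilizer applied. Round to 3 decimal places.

b = r · sᵧ/sₓ = 0.8238 · 0.7521/26.3231 = 0.023538

0.024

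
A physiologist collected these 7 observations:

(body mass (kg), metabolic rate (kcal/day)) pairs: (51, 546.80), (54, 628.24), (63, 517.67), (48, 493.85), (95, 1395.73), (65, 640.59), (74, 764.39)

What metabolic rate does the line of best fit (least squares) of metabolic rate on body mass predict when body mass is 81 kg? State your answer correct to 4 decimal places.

1010.6225

n = 7, Σx = 450, Σy = 4987.27, Σxy = 348927.33, Σx² = 30516
Sxx = Σx² − (Σx)²/n = 30516 − 28928.571429 = 1587.428571
Sxy = Σxy − (Σx)(Σy)/n = 348927.33 − 320610.214286 = 28317.115714
b = Sxy/Sxx = 28317.115714/1587.428571 = 17.838356
a = ȳ − b·x̄ = 712.467143 − 17.838356·64.285714 = -434.284303
ŷ(81) = a + b·81 = -434.284303 + 17.838356·81 = 1010.622519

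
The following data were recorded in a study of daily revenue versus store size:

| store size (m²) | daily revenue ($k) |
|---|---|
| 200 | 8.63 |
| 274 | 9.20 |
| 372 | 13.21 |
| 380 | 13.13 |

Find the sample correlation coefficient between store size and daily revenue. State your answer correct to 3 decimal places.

0.964

n = 4, Σx = 1226, Σy = 44.17, Σxy = 14150.32, Σx² = 397860, Σy² = 506.0179
Sxx = Σx² − (Σx)²/n = 397860 − 375769 = 22091
Sxy = Σxy − (Σx)(Σy)/n = 14150.32 − 13538.105 = 612.215
Syy = Σy² − (Σy)²/n = 506.0179 − 487.747225 = 18.270675
r = Sxy/√(Sxx·Syy) = 612.215/√(403617.481425) = 612.215/635.308965 = 0.963649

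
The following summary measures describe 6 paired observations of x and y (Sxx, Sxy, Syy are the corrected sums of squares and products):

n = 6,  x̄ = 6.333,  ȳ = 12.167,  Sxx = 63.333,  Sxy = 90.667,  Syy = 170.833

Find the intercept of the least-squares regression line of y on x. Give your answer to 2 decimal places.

3.10

b = Sxy/Sxx = 90.667/63.333 = 1.431592
a = ȳ − b·x̄ = 12.167 − 1.431592·6.333 = 3.100729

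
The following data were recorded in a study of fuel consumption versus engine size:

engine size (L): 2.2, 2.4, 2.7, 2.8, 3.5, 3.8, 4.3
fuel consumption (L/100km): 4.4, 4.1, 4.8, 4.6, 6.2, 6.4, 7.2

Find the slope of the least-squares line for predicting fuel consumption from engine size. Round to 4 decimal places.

n = 7, Σx = 21.7, Σy = 37.7, Σxy = 122.34, Σx² = 70.91
Sxx = Σx² − (Σx)²/n = 70.91 − 67.27 = 3.64
Sxy = Σxy − (Σx)(Σy)/n = 122.34 − 116.87 = 5.47
b = Sxy/Sxx = 5.47/3.64 = 1.502747

1.5027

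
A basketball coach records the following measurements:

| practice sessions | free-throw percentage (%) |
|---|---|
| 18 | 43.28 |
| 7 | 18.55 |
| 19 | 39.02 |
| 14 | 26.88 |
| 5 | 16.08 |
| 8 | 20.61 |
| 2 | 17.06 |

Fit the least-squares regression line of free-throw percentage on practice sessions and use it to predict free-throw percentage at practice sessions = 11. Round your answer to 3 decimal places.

n = 7, Σx = 73, Σy = 181.48, Σxy = 2305.99, Σx² = 1023
Sxx = Σx² − (Σx)²/n = 1023 − 761.285714 = 261.714286
Sxy = Σxy − (Σx)(Σy)/n = 2305.99 − 1892.577143 = 413.412857
b = Sxy/Sxx = 413.412857/261.714286 = 1.579634
a = ȳ − b·x̄ = 25.925714 − 1.579634·10.428571 = 9.452385
ŷ(11) = a + b·11 = 9.452385 + 1.579634·11 = 26.828362

26.828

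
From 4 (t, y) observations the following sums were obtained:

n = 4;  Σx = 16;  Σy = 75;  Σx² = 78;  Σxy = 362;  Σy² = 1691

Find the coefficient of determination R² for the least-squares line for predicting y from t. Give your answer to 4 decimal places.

Sxx = Σx² − (Σx)²/n = 78 − 64 = 14
Sxy = Σxy − (Σx)(Σy)/n = 362 − 300 = 62
Syy = Σy² − (Σy)²/n = 1691 − 1406.25 = 284.75
R² = Sxy²/(Sxx·Syy) = (62)²/(14·284.75) = 0.964254

0.9643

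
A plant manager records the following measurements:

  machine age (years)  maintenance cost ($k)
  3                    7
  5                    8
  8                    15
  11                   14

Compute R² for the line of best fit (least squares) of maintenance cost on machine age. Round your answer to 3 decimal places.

n = 4, Σx = 27, Σy = 44, Σxy = 335, Σx² = 219, Σy² = 534
Sxx = Σx² − (Σx)²/n = 219 − 182.25 = 36.75
Sxy = Σxy − (Σx)(Σy)/n = 335 − 297 = 38
Syy = Σy² − (Σy)²/n = 534 − 484 = 50
R² = Sxy²/(Sxx·Syy) = (38)²/(36.75·50) = 0.785850

0.786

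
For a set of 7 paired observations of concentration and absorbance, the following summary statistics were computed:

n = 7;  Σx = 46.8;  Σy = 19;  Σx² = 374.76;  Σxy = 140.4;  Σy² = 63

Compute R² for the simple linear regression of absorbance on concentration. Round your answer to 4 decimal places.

Sxx = Σx² − (Σx)²/n = 374.76 − 312.891429 = 61.868571
Sxy = Σxy − (Σx)(Σy)/n = 140.4 − 127.028571 = 13.371429
Syy = Σy² − (Σy)²/n = 63 − 51.571429 = 11.428571
R² = Sxy²/(Sxx·Syy) = (13.371429)²/(61.868571·11.428571) = 0.252868

0.2529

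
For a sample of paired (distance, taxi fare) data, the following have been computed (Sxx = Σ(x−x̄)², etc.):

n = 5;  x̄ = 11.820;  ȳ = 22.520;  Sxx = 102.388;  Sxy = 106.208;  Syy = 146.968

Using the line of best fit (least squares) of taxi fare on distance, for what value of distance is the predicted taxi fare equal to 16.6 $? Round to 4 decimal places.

b = Sxy/Sxx = 106.208/102.388 = 1.037309
a = ȳ − b·x̄ = 22.52 − 1.037309·11.82 = 10.259007
Set a + b·x = 16.6: x = (16.6 − 10.259007) / 1.037309 = 6.112926

6.1129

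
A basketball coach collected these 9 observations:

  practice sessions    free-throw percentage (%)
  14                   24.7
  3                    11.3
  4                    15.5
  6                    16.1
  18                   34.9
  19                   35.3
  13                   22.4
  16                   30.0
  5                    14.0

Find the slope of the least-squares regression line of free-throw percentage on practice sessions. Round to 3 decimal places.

1.400

n = 9, Σx = 98, Σy = 204.2, Σxy = 2678.4, Σx² = 1392
Sxx = Σx² − (Σx)²/n = 1392 − 1067.111111 = 324.888889
Sxy = Σxy − (Σx)(Σy)/n = 2678.4 − 2223.511111 = 454.888889
b = Sxy/Sxx = 454.888889/324.888889 = 1.400137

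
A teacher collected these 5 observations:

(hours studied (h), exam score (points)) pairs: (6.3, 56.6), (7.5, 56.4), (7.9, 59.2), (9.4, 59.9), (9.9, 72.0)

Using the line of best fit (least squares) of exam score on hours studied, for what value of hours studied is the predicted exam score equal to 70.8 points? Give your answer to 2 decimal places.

11.08

n = 5, Σx = 41, Σy = 304.1, Σxy = 2523.12, Σx² = 344.72
Sxx = Σx² − (Σx)²/n = 344.72 − 336.2 = 8.52
Sxy = Σxy − (Σx)(Σy)/n = 2523.12 − 2493.62 = 29.5
b = Sxy/Sxx = 29.5/8.52 = 3.462441
a = ȳ − b·x̄ = 60.82 − 3.462441·8.2 = 32.427981
Set a + b·x = 70.8: x = (70.8 − 32.427981) / 3.462441 = 11.082359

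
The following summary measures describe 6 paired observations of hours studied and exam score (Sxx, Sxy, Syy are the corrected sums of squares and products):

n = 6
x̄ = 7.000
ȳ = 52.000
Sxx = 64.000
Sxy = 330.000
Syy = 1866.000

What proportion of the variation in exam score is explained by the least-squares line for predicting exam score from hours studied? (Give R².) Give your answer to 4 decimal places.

R² = Sxy²/(Sxx·Syy) = (330)²/(64·1866) = 0.911877

0.9119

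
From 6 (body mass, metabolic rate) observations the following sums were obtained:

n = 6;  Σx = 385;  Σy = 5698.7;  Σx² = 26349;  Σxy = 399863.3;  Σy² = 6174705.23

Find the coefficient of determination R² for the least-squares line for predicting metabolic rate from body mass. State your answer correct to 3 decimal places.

Sxx = Σx² − (Σx)²/n = 26349 − 24704.166667 = 1644.833333
Sxy = Σxy − (Σx)(Σy)/n = 399863.3 − 365666.583333 = 34196.716667
Syy = Σy² − (Σy)²/n = 6174705.23 − 5412530.281667 = 762174.948333
R² = Sxy²/(Sxx·Syy) = (34196.716667)²/(1644.833333·762174.948333) = 0.932808

0.933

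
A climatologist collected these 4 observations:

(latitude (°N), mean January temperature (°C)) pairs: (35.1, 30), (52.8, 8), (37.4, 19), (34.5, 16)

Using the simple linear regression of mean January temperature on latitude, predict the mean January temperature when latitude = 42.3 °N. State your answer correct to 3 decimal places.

n = 4, Σx = 159.8, Σy = 73, Σxy = 2738, Σx² = 6608.86
Sxx = Σx² − (Σx)²/n = 6608.86 − 6384.01 = 224.85
Sxy = Σxy − (Σx)(Σy)/n = 2738 − 2916.35 = -178.35
b = Sxy/Sxx = -178.35/224.85 = -0.793195
a = ȳ − b·x̄ = 18.25 − (-0.793195)·39.95 = 49.938159
ŷ(42.3) = a + b·42.3 = 49.938159 + (-0.793195)·42.3 = 16.385991

16.386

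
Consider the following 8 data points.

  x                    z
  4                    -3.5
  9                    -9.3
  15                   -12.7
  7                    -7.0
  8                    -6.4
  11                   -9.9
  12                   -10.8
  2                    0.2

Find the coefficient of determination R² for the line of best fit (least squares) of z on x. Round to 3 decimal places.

0.949

n = 8, Σx = 68, Σy = -59.4, Σxy = -626.5, Σx² = 704, Σy² = 564.68
Sxx = Σx² − (Σx)²/n = 704 − 578 = 126
Sxy = Σxy − (Σx)(Σy)/n = -626.5 − (-504.9) = -121.6
Syy = Σy² − (Σy)²/n = 564.68 − 441.045 = 123.635
R² = Sxy²/(Sxx·Syy) = (-121.6)²/(126·123.635) = 0.949194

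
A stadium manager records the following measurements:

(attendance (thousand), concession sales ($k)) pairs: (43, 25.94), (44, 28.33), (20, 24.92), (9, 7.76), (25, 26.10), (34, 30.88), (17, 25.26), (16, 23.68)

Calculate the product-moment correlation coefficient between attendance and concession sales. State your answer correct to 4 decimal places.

0.6714

n = 8, Σx = 208, Σy = 192.87, Σxy = 5440.9, Σx² = 6592, Σy² = 4990.2909
Sxx = Σx² − (Σx)²/n = 6592 − 5408 = 1184
Sxy = Σxy − (Σx)(Σy)/n = 5440.9 − 5014.62 = 426.28
Syy = Σy² − (Σy)²/n = 4990.2909 − 4649.854613 = 340.436287
r = Sxy/√(Sxx·Syy) = 426.28/√(403076.5644) = 426.28/634.883111 = 0.671431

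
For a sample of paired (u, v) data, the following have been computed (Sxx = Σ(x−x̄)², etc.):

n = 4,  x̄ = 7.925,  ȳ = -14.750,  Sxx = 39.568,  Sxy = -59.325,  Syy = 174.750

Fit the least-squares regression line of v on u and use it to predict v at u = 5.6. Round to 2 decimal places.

b = Sxy/Sxx = -59.325/39.568 = -1.499318
a = ȳ − b·x̄ = -14.75 − (-1.499318)·7.925 = -2.867908
ŷ(5.6) = a + b·5.6 = -2.867908 + (-1.499318)·5.6 = -11.264087

-11.26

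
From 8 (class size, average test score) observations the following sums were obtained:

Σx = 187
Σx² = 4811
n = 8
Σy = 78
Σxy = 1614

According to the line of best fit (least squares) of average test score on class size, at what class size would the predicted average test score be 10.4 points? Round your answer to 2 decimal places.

22.01

Sxx = Σx² − (Σx)²/n = 4811 − 4371.125 = 439.875
Sxy = Σxy − (Σx)(Σy)/n = 1614 − 1823.25 = -209.25
b = Sxy/Sxx = -209.25/439.875 = -0.475703
a = ȳ − b·x̄ = 9.75 − (-0.475703)·23.375 = 20.869565
Set a + b·x = 10.4: x = (10.4 − 20.869565) / (-0.475703) = 22.008602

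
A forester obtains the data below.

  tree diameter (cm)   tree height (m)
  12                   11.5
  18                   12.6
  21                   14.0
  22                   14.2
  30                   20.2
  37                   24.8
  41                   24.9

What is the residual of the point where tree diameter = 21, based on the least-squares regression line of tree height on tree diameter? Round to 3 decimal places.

-0.849

n = 7, Σx = 181, Σy = 122.2, Σxy = 3515.7, Σx² = 5343
Sxx = Σx² − (Σx)²/n = 5343 − 4680.142857 = 662.857143
Sxy = Σxy − (Σx)(Σy)/n = 3515.7 − 3159.742857 = 355.957143
b = Sxy/Sxx = 355.957143/662.857143 = 0.537004
a = ȳ − b·x̄ = 17.457143 − 0.537004·25.857143 = 3.571746
ŷ(21) = 3.571746 + 0.537004·21 = 14.848836
residual = y − ŷ = 14.0 − 14.848836 = -0.848836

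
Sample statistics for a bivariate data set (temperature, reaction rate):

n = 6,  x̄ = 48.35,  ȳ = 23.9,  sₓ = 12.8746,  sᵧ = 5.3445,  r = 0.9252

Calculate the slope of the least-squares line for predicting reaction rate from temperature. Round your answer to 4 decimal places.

0.3841

b = r · sᵧ/sₓ = 0.9252 · 5.3445/12.8746 = 0.384069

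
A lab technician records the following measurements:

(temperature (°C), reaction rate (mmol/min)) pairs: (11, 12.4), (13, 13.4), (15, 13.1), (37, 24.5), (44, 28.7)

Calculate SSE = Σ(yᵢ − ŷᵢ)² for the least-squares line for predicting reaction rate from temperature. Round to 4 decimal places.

n = 5, Σx = 120, Σy = 92.1, Σxy = 2676.4, Σx² = 3820, Σy² = 1928.87
Sxx = Σx² − (Σx)²/n = 3820 − 2880 = 940
Sxy = Σxy − (Σx)(Σy)/n = 2676.4 − 2210.4 = 466
Syy = Σy² − (Σy)²/n = 1928.87 − 1696.482 = 232.388
b = Sxy/Sxx = 466/940 = 0.495745
SSE = Syy − b·Sxy = 232.388 − 0.495745·466 = 1.370979

1.3710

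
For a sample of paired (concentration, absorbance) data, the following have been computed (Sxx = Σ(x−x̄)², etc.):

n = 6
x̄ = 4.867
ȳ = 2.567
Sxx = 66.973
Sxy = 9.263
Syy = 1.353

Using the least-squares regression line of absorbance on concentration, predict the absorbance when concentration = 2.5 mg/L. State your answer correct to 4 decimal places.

2.2396

b = Sxy/Sxx = 9.263/66.973 = 0.138309
a = ȳ − b·x̄ = 2.567 − 0.138309·4.867 = 1.893848
ŷ(2.5) = a + b·2.5 = 1.893848 + 0.138309·2.5 = 2.239621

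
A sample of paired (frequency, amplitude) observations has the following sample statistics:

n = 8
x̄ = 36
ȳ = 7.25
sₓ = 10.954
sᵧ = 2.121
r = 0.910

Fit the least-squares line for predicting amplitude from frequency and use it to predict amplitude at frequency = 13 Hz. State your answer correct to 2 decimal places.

b = r · sᵧ/sₓ = 0.91 · 2.121/10.954 = 0.176201
a = ȳ − b·x̄ = 7.25 − 0.176201·36 = 0.906750
ŷ(13) = a + b·13 = 0.906750 + 0.176201·13 = 3.197368

3.20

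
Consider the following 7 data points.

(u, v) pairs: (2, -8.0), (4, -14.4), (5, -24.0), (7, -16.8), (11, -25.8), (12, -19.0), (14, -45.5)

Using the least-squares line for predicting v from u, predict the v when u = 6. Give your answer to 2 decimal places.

n = 7, Σx = 55, Σy = -153.5, Σxy = -1460, Σx² = 555
Sxx = Σx² − (Σx)²/n = 555 − 432.142857 = 122.857143
Sxy = Σxy − (Σx)(Σy)/n = -1460 − (-1206.071429) = -253.928571
b = Sxy/Sxx = -253.928571/122.857143 = -2.066860
a = ȳ − b·x̄ = -21.928571 − (-2.066860)·7.857143 = -5.688953
ŷ(6) = a + b·6 = -5.688953 + (-2.066860)·6 = -18.090116

-18.09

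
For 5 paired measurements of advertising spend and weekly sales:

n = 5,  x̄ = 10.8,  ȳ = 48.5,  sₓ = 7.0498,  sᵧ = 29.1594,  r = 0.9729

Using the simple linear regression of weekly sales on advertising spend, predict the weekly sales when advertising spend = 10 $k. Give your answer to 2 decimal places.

b = r · sᵧ/sₓ = 0.9729 · 29.1594/7.0498 = 4.024111
a = ȳ − b·x̄ = 48.5 − 4.024111·10.8 = 5.039597
ŷ(10) = a + b·10 = 5.039597 + 4.024111·10 = 45.280711

45.28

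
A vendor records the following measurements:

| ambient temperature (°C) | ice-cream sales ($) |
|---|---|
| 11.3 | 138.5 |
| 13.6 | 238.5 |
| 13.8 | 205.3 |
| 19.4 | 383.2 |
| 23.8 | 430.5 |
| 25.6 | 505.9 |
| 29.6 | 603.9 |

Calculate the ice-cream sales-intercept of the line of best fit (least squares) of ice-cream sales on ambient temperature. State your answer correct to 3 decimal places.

n = 7, Σx = 137.1, Σy = 2505.8, Σxy = 56148.25, Σx² = 2977.41
Sxx = Σx² − (Σx)²/n = 2977.41 − 2685.201429 = 292.208571
Sxy = Σxy − (Σx)(Σy)/n = 56148.25 − 49077.882857 = 7070.367143
b = Sxy/Sxx = 7070.367143/292.208571 = 24.196303
a = ȳ − b·x̄ = 357.971429 − 24.196303·19.585714 = -115.930449

-115.930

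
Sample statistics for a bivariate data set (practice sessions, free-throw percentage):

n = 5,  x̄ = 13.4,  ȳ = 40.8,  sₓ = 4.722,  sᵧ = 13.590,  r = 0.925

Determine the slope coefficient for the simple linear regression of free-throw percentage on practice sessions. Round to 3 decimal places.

b = r · sᵧ/sₓ = 0.925 · 13.59/4.722 = 2.662166

2.662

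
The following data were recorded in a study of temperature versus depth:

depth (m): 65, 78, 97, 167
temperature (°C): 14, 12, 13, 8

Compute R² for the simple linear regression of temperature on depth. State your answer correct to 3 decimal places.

0.895

n = 4, Σx = 407, Σy = 47, Σxy = 4443, Σx² = 47607, Σy² = 573
Sxx = Σx² − (Σx)²/n = 47607 − 41412.25 = 6194.75
Sxy = Σxy − (Σx)(Σy)/n = 4443 − 4782.25 = -339.25
Syy = Σy² − (Σy)²/n = 573 − 552.25 = 20.75
R² = Sxy²/(Sxx·Syy) = (-339.25)²/(6194.75·20.75) = 0.895360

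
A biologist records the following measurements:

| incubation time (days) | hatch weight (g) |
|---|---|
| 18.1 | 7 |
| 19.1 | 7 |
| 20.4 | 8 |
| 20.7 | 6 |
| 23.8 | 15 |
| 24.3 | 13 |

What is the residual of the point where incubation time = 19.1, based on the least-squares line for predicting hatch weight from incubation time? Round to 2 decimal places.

0.25

n = 6, Σx = 126.4, Σy = 56, Σxy = 1220.7, Σx² = 2694
Sxx = Σx² − (Σx)²/n = 2694 − 2662.826667 = 31.173333
Sxy = Σxy − (Σx)(Σy)/n = 1220.7 − 1179.733333 = 40.966667
b = Sxy/Sxx = 40.966667/31.173333 = 1.314157
a = ȳ − b·x̄ = 9.333333 − 1.314157·21.066667 = -18.351583
ŷ(19.1) = -18.351583 + 1.314157·19.1 = 6.748824
residual = y − ŷ = 7 − 6.748824 = 0.251176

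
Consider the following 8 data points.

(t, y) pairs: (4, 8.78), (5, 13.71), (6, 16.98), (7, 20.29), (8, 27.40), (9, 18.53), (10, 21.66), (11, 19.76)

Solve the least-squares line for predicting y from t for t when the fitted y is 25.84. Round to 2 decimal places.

12.38

n = 8, Σx = 60, Σy = 147.11, Σxy = 1167.51, Σx² = 492
Sxx = Σx² − (Σx)²/n = 492 − 450 = 42
Sxy = Σxy − (Σx)(Σy)/n = 1167.51 − 1103.325 = 64.185
b = Sxy/Sxx = 64.185/42 = 1.528214
a = ȳ − b·x̄ = 18.38875 − 1.528214·7.5 = 6.927143
Set a + b·x = 25.84: x = (25.84 − 6.927143) / 1.528214 = 12.375789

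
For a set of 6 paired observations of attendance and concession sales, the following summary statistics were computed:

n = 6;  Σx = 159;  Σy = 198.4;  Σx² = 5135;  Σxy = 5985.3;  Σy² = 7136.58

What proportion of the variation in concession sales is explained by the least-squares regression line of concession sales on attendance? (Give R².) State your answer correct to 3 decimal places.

0.997

Sxx = Σx² − (Σx)²/n = 5135 − 4213.5 = 921.5
Sxy = Σxy − (Σx)(Σy)/n = 5985.3 − 5257.6 = 727.7
Syy = Σy² − (Σy)²/n = 7136.58 − 6560.426667 = 576.153333
R² = Sxy²/(Sxx·Syy) = (727.7)²/(921.5·576.153333) = 0.997405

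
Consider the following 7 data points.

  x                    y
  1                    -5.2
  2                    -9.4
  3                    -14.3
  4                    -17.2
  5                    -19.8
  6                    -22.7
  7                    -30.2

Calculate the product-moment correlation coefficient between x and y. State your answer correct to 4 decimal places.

n = 7, Σx = 28, Σy = -118.8, Σxy = -582.3, Σx² = 140, Σy² = 2435.1
Sxx = Σx² − (Σx)²/n = 140 − 112 = 28
Sxy = Σxy − (Σx)(Σy)/n = -582.3 − (-475.2) = -107.1
Syy = Σy² − (Σy)²/n = 2435.1 − 2016.205714 = 418.894286
r = Sxy/√(Sxx·Syy) = -107.1/√(11729.04) = -107.1/108.300693 = -0.988913

-0.9889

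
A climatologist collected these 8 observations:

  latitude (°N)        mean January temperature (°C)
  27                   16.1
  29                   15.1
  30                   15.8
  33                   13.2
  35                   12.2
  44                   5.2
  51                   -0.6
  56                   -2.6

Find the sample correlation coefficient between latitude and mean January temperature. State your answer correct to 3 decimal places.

n = 8, Σx = 305, Σy = 74.4, Σxy = 2261.8, Σx² = 12457, Σy² = 1094.1
Sxx = Σx² − (Σx)²/n = 12457 − 11628.125 = 828.875
Sxy = Σxy − (Σx)(Σy)/n = 2261.8 − 2836.5 = -574.7
Syy = Σy² − (Σy)²/n = 1094.1 − 691.92 = 402.18
r = Sxy/√(Sxx·Syy) = -574.7/√(333356.9475) = -574.7/577.370719 = -0.995374

-0.995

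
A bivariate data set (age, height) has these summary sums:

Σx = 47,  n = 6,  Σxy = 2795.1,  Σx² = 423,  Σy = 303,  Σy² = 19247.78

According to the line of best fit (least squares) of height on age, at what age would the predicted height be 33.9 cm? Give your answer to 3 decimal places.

Sxx = Σx² − (Σx)²/n = 423 − 368.166667 = 54.833333
Sxy = Σxy − (Σx)(Σy)/n = 2795.1 − 2373.5 = 421.6
b = Sxy/Sxx = 421.6/54.833333 = 7.688754
a = ȳ − b·x̄ = 50.5 − 7.688754·7.833333 = -9.728571
Set a + b·x = 33.9: x = (33.9 − (-9.728571)) / 7.688754 = 5.674336

5.674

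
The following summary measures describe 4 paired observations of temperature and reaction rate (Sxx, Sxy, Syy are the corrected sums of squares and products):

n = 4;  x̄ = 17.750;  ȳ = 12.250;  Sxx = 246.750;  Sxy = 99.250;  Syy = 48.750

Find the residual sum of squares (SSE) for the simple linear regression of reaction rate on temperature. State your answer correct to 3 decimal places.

8.829

b = Sxy/Sxx = 99.25/246.75 = 0.402229
SSE = Syy − b·Sxy = 48.75 − 0.402229·99.25 = 8.828774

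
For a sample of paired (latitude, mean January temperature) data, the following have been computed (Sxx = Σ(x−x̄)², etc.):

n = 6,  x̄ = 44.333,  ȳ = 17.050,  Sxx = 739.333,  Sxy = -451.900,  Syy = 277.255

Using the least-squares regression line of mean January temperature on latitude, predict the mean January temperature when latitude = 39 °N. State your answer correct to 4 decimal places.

20.3097

b = Sxy/Sxx = -451.9/739.333 = -0.611227
a = ȳ − b·x̄ = 17.05 − (-0.611227)·44.333 = 44.147509
ŷ(39) = a + b·39 = 44.147509 + (-0.611227)·39 = 20.309671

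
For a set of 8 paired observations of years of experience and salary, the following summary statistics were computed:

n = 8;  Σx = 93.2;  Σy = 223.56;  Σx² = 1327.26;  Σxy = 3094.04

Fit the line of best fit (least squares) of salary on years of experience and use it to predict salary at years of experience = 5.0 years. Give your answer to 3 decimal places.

Sxx = Σx² − (Σx)²/n = 1327.26 − 1085.78 = 241.48
Sxy = Σxy − (Σx)(Σy)/n = 3094.04 − 2604.474 = 489.566
b = Sxy/Sxx = 489.566/241.48 = 2.027356
a = ȳ − b·x̄ = 27.945 − 2.027356·11.65 = 4.326299
ŷ(5.0) = a + b·5.0 = 4.326299 + 2.027356·5 = 14.463081

14.463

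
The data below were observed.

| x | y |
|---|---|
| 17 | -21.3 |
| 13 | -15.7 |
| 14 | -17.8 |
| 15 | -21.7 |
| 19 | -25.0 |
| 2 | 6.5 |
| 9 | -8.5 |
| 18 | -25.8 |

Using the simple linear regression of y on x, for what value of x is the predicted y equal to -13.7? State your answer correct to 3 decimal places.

n = 8, Σx = 107, Σy = -129.3, Σxy = -2143.8, Σx² = 1649
Sxx = Σx² − (Σx)²/n = 1649 − 1431.125 = 217.875
Sxy = Σxy − (Σx)(Σy)/n = -2143.8 − (-1729.3875) = -414.4125
b = Sxy/Sxx = -414.4125/217.875 = -1.902065
a = ȳ − b·x̄ = -16.1625 − (-1.902065)·13.375 = 9.277625
Set a + b·x = -13.7: x = (-13.7 − 9.277625) / (-1.902065) = 12.080355

12.080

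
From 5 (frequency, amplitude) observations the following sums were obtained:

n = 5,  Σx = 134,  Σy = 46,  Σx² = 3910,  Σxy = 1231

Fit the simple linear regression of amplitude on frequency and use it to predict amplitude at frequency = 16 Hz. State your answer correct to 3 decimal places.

9.261

Sxx = Σx² − (Σx)²/n = 3910 − 3591.2 = 318.8
Sxy = Σxy − (Σx)(Σy)/n = 1231 − 1232.8 = -1.8
b = Sxy/Sxx = -1.8/318.8 = -0.005646
a = ȳ − b·x̄ = 9.2 − (-0.005646)·26.8 = 9.351317
ŷ(16) = a + b·16 = 9.351317 + (-0.005646)·16 = 9.260979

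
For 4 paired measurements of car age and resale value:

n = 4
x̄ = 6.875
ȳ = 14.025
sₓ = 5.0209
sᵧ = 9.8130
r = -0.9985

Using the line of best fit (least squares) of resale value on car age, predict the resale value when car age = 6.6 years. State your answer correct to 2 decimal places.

14.56

b = r · sᵧ/sₓ = -0.9985 · 9.813/5.0209 = -1.951499
a = ȳ − b·x̄ = 14.025 − (-1.951499)·6.875 = 27.441554
ŷ(6.6) = a + b·6.6 = 27.441554 + (-1.951499)·6.6 = 14.561662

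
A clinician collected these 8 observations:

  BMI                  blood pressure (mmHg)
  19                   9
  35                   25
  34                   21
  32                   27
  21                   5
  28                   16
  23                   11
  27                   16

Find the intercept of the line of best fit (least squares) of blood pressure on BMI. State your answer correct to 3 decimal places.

-16.449

n = 8, Σx = 219, Σy = 130, Σxy = 3862, Σx² = 6249
Sxx = Σx² − (Σx)²/n = 6249 − 5995.125 = 253.875
Sxy = Σxy − (Σx)(Σy)/n = 3862 − 3558.75 = 303.25
b = Sxy/Sxx = 303.25/253.875 = 1.194485
a = ȳ − b·x̄ = 16.25 − 1.194485·27.375 = -16.449040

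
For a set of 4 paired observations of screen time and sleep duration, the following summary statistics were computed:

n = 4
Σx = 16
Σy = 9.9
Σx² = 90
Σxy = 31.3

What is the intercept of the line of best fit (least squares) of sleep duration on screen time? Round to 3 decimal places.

3.752

Sxx = Σx² − (Σx)²/n = 90 − 64 = 26
Sxy = Σxy − (Σx)(Σy)/n = 31.3 − 39.6 = -8.3
b = Sxy/Sxx = -8.3/26 = -0.319231
a = ȳ − b·x̄ = 2.475 − (-0.319231)·4 = 3.751923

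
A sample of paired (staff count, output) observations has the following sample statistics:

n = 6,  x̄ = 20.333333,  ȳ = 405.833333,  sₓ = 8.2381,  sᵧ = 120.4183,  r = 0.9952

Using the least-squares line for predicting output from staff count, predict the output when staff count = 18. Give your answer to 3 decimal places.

b = r · sᵧ/sₓ = 0.9952 · 120.4183/8.2381 = 14.547079
a = ȳ − b·x̄ = 405.833333 − 14.547079·20.333333 = 110.042730
ŷ(18) = a + b·18 = 110.042730 + 14.547079·18 = 371.890153

371.890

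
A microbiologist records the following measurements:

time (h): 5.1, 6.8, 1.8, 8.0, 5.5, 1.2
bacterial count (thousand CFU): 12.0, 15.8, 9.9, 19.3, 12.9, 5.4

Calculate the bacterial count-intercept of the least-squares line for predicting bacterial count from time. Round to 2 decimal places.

4.58

n = 6, Σx = 28.4, Σy = 75.3, Σxy = 418.29, Σx² = 171.18
Sxx = Σx² − (Σx)²/n = 171.18 − 134.426667 = 36.753333
Sxy = Σxy − (Σx)(Σy)/n = 418.29 − 356.42 = 61.87
b = Sxy/Sxx = 61.87/36.753333 = 1.683385
a = ȳ − b·x̄ = 12.55 − 1.683385·4.733333 = 4.581979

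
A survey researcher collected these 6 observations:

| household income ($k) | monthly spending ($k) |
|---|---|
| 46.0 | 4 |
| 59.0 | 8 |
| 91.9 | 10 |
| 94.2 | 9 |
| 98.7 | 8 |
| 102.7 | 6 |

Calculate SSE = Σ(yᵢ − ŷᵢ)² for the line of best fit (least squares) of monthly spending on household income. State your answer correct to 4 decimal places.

16.9569

n = 6, Σx = 492.5, Σy = 45, Σxy = 3828.6, Σx² = 43205.23, Σy² = 361
Sxx = Σx² − (Σx)²/n = 43205.23 − 40426.041667 = 2779.188333
Sxy = Σxy − (Σx)(Σy)/n = 3828.6 − 3693.75 = 134.85
Syy = Σy² − (Σy)²/n = 361 − 337.5 = 23.5
b = Sxy/Sxx = 134.85/2779.188333 = 0.048521
SSE = Syy − b·Sxy = 23.5 − 0.048521·134.85 = 16.956894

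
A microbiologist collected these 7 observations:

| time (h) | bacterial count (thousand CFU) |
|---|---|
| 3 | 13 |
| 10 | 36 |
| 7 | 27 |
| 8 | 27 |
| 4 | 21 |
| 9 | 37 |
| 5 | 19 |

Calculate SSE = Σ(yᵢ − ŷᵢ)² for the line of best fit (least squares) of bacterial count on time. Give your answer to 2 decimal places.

40.47

n = 7, Σx = 46, Σy = 180, Σxy = 1316, Σx² = 344, Σy² = 5094
Sxx = Σx² − (Σx)²/n = 344 − 302.285714 = 41.714286
Sxy = Σxy − (Σx)(Σy)/n = 1316 − 1182.857143 = 133.142857
Syy = Σy² − (Σy)²/n = 5094 − 4628.571429 = 465.428571
b = Sxy/Sxx = 133.142857/41.714286 = 3.191781
SSE = Syy − b·Sxy = 465.428571 − 3.191781·133.142857 = 40.465753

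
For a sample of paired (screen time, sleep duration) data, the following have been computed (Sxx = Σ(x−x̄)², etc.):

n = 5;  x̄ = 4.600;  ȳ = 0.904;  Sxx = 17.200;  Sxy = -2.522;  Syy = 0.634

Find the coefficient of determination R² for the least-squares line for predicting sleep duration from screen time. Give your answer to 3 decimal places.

R² = Sxy²/(Sxx·Syy) = (-2.522)²/(17.2·0.634) = 0.583274

0.583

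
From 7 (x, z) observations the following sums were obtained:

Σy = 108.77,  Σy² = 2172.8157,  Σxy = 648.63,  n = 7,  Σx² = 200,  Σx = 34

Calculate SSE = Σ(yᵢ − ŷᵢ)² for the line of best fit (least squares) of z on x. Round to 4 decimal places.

67.3742

Sxx = Σx² − (Σx)²/n = 200 − 165.142857 = 34.857143
Sxy = Σxy − (Σx)(Σy)/n = 648.63 − 528.311429 = 120.318571
Syy = Σy² − (Σy)²/n = 2172.8157 − 1690.130414 = 482.685286
b = Sxy/Sxx = 120.318571/34.857143 = 3.451762
SSE = Syy − b·Sxy = 482.685286 − 3.451762·120.318571 = 67.374177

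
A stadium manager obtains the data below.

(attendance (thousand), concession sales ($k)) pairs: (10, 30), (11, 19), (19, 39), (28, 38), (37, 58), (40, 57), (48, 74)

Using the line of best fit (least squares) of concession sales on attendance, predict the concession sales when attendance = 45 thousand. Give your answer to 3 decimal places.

n = 7, Σx = 193, Σy = 315, Σxy = 10292, Σx² = 6639
Sxx = Σx² − (Σx)²/n = 6639 − 5321.285714 = 1317.714286
Sxy = Σxy − (Σx)(Σy)/n = 10292 − 8685 = 1607
b = Sxy/Sxx = 1607/1317.714286 = 1.219536
a = ȳ − b·x̄ = 45 − 1.219536·27.571429 = 11.375650
ŷ(45) = a + b·45 = 11.375650 + 1.219536·45 = 66.254770

66.255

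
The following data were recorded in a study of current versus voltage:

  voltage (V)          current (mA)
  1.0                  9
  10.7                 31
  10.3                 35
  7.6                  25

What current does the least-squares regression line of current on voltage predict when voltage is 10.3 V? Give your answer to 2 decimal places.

n = 4, Σx = 29.6, Σy = 100, Σxy = 891.2, Σx² = 279.34
Sxx = Σx² − (Σx)²/n = 279.34 − 219.04 = 60.3
Sxy = Σxy − (Σx)(Σy)/n = 891.2 − 740 = 151.2
b = Sxy/Sxx = 151.2/60.3 = 2.507463
a = ȳ − b·x̄ = 25 − 2.507463·7.4 = 6.444776
ŷ(10.3) = a + b·10.3 = 6.444776 + 2.507463·10.3 = 32.271642

32.27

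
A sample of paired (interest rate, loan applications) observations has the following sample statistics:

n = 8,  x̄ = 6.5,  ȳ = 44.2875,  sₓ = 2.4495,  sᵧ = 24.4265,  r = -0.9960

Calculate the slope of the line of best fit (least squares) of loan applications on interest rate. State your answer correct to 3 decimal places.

-9.932

b = r · sᵧ/sₓ = -0.996 · 24.4265/2.4495 = -9.932147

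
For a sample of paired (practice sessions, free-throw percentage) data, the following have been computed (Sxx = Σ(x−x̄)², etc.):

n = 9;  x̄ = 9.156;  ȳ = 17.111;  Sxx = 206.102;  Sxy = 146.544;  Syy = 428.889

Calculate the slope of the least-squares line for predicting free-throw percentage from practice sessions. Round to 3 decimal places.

b = Sxy/Sxx = 146.544/206.102 = 0.711027

0.711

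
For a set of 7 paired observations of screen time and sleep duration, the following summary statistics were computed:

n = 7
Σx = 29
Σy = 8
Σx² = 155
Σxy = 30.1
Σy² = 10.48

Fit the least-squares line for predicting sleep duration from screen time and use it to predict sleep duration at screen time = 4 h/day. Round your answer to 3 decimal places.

1.155

Sxx = Σx² − (Σx)²/n = 155 − 120.142857 = 34.857143
Sxy = Σxy − (Σx)(Σy)/n = 30.1 − 33.142857 = -3.042857
b = Sxy/Sxx = -3.042857/34.857143 = -0.087295
a = ȳ − b·x̄ = 1.142857 − (-0.087295)·4.142857 = 1.504508
ŷ(4) = a + b·4 = 1.504508 + (-0.087295)·4 = 1.155328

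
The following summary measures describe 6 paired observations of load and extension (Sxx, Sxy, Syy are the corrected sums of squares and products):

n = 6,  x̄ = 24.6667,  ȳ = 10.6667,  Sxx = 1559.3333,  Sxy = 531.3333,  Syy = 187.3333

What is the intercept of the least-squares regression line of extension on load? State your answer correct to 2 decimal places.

b = Sxy/Sxx = 531.3333/1559.3333 = 0.340744
a = ȳ − b·x̄ = 10.6667 − 0.340744·24.6667 = 2.261673

2.26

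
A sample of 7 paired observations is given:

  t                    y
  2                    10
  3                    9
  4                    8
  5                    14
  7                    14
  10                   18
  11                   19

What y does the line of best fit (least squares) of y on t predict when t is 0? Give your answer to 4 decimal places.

n = 7, Σx = 42, Σy = 92, Σxy = 636, Σx² = 324
Sxx = Σx² − (Σx)²/n = 324 − 252 = 72
Sxy = Σxy − (Σx)(Σy)/n = 636 − 552 = 84
b = Sxy/Sxx = 84/72 = 1.166667
a = ȳ − b·x̄ = 13.142857 − 1.166667·6 = 6.142857
ŷ(0) = a + b·0 = 6.142857 + 1.166667·0 = 6.142857

6.1429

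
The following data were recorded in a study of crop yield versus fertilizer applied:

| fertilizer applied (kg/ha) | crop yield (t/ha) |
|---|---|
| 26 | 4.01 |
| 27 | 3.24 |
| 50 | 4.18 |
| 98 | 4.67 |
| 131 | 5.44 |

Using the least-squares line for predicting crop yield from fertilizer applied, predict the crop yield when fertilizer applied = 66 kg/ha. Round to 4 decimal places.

n = 5, Σx = 332, Σy = 21.54, Σxy = 1571.04, Σx² = 30670
Sxx = Σx² − (Σx)²/n = 30670 − 22044.8 = 8625.2
Sxy = Σxy − (Σx)(Σy)/n = 1571.04 − 1430.256 = 140.784
b = Sxy/Sxx = 140.784/8625.2 = 0.016322
a = ȳ − b·x̄ = 4.308 − 0.016322·66.4 = 3.224192
ŷ(66) = a + b·66 = 3.224192 + 0.016322·66 = 4.301471

4.3015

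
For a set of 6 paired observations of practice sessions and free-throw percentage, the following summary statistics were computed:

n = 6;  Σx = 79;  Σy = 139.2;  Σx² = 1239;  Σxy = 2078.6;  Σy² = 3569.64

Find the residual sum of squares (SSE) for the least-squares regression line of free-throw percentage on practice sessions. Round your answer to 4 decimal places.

Sxx = Σx² − (Σx)²/n = 1239 − 1040.166667 = 198.833333
Sxy = Σxy − (Σx)(Σy)/n = 2078.6 − 1832.8 = 245.8
Syy = Σy² − (Σy)²/n = 3569.64 − 3229.44 = 340.2
b = Sxy/Sxx = 245.8/198.833333 = 1.236211
SSE = Syy − b·Sxy = 340.2 − 1.236211·245.8 = 36.339279

36.3393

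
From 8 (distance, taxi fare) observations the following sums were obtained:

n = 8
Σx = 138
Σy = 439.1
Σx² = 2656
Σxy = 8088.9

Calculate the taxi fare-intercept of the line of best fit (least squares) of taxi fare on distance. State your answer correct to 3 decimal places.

Sxx = Σx² − (Σx)²/n = 2656 − 2380.5 = 275.5
Sxy = Σxy − (Σx)(Σy)/n = 8088.9 − 7574.475 = 514.425
b = Sxy/Sxx = 514.425/275.5 = 1.867241
a = ȳ − b·x̄ = 54.8875 − 1.867241·17.25 = 22.677586

22.678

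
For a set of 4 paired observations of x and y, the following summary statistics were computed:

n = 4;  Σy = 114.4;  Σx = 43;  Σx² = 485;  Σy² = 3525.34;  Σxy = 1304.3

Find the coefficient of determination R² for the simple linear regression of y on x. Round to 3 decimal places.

Sxx = Σx² − (Σx)²/n = 485 − 462.25 = 22.75
Sxy = Σxy − (Σx)(Σy)/n = 1304.3 − 1229.8 = 74.5
Syy = Σy² − (Σy)²/n = 3525.34 − 3271.84 = 253.5
R² = Sxy²/(Sxx·Syy) = (74.5)²/(22.75·253.5) = 0.962395

0.962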